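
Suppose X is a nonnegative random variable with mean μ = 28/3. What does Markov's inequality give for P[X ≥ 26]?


μ = E[X] = 28/3, a = 26.
Markov: P[X ≥ 26] ≤ μ/a = (28/3)/26 = 14/39.
Numerically: ≈ 0.35897.
(Since a = 26 > μ = 9.33333, the bound 14/39 is < 1 and informative.)

P[X ≥ 26] ≤ 14/39 ≈ 0.35897.


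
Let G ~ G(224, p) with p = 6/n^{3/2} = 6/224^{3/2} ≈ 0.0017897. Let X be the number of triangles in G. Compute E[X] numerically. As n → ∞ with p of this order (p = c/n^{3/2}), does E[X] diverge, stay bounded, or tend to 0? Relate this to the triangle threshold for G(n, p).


Number of potential triangles: C(224, 3) = 1848224.
Each occurs with probability p³ ≈ (0.0017897)³ ≈ 5.73241559e-09.
By linearity: E[X] = C(224, 3)·p³ ≈ 1848224 · 5.73241559e-09 ≈ 0.010595.
Since α = 3/2 > 1, p = c/n^{3/2} = o(1/n) is below the triangle threshold p ~ 1/n. Asymptotically E[X] ~ (c³/6)·n^{3(1−α)} = (6³/6)·n^{-1.5} → 0, so by Markov's inequality G has no triangles w.h.p.

E[X] ≈ 0.010595; in regime p = Θ(1/n^{3/2}) E[X] tends to 0 (below the triangle threshold p ~ 1/n).


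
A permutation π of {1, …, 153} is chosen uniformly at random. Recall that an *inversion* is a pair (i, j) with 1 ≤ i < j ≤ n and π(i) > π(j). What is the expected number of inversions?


Write X = Σ X_I over the C(153, 2) = 11628 pairs i < j, with X_I the indicator of one inversion.
There are 11628 indicators.
For each fixed pair i < j, the values π(i) and π(j) are two distinct elements of {1, …, 153} in uniformly random order; by symmetry P[π(i) > π(j)] = 1/2.
By linearity: E[X] = 11628 · (1/2) = C(153, 2) · (1/2) = 11628/2 = 5814 ≈ 5814.0000.

E[X] = 5814 = 5814.0000.


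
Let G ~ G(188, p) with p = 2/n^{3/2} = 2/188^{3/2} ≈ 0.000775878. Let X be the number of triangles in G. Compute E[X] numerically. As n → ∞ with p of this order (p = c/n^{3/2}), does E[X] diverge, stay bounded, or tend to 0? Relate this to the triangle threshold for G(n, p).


Number of potential triangles: C(188, 3) = 1089836.
Each occurs with probability p³ ≈ (0.000775878)³ ≈ 4.67067518e-10.
By linearity: E[X] = C(188, 3)·p³ ≈ 1089836 · 4.67067518e-10 ≈ 0.000509.
Since α = 3/2 > 1, p = c/n^{3/2} = o(1/n) is below the triangle threshold p ~ 1/n. Asymptotically E[X] ~ (c³/6)·n^{3(1−α)} = (2³/6)·n^{-1.5} → 0, so by Markov's inequality G has no triangles w.h.p.

E[X] ≈ 0.000509; in regime p = Θ(1/n^{3/2}) E[X] tends to 0 (below the triangle threshold p ~ 1/n).


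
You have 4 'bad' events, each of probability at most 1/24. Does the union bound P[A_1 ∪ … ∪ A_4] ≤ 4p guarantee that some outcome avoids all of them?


Union bound: P[∪_{i=1}^{4} A_i] ≤ Σ_i P[A_i] ≤ 4·p = 4·(1/24) = 1/6.
Numerically: 1/6 ≈ 0.1666667.
Is 1/6 < 1? YES.
Since P[∪ A_i] ≤ 1/6 < 1, the complement has P[∩ A_i^c] ≥ 1 − 1/6 = 5/6 > 0, so some outcome avoids every A_i.

4·p = 1/6 ≈ 0.1666667; existence CERTIFIED by the union bound.


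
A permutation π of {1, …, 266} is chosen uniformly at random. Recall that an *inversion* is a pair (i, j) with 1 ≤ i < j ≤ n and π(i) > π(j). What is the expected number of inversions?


Write X = Σ X_I over the C(266, 2) = 35245 pairs i < j, with X_I the indicator of one inversion.
There are 35245 indicators.
For each fixed pair i < j, the values π(i) and π(j) are two distinct elements of {1, …, 266} in uniformly random order; by symmetry P[π(i) > π(j)] = 1/2.
By linearity: E[X] = 35245 · (1/2) = C(266, 2) · (1/2) = 35245/2 = 35245/2 ≈ 17622.500.

E[X] = 35245/2 = 17622.500.


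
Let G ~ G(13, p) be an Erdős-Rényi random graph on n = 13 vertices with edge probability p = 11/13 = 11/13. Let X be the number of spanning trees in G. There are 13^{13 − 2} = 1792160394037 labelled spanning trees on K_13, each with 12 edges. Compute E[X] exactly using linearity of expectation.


K_13 has 13^{13 − 2} = 1792160394037 labelled spanning trees.
For each such spanning tree H, let X_H = 1 if all 12 edges of H are present in G. Then P[X_H = 1] = p^{12} = (11/13)^{12} = 3138428376721/23298085122481.
By linearity: E[X] = Σ_H E[X_H] = 1792160394037 · p^{12} = 1792160394037 · 3138428376721/23298085122481 = 3138428376721/13.
Numerically: E[X] ≈ 2.4142e+11.

E[X] = 1792160394037 · (11/13)^{12} = 3138428376721/13 ≈ 2.4142e+11.


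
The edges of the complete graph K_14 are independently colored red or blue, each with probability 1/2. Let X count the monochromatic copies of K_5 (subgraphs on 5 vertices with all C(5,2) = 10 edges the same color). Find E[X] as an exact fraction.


Let X = Σ_S X_S over the C(14, 5) = 2002 subsets S of size 5, where X_S = 1 if the K_5 on S is monochromatic.
For a fixed S, the K_5 on S has C(5, 2) = 10 edges. P[all 10 edges red] = (1/2)^10, and likewise for blue, so P[monochromatic] = 2·(1/2)^10 = 2^{1 − 10} = 1/512.
Summing: E[X] = C(14, 5) · 2^{1 − 10} = 2002 · 1/512 = 1001/256.
Numerically: E[X] ≈ 3.91016.

E[X] = C(14,5)·2^(1−C(5,2)) = 1001/256 ≈ 3.91016.


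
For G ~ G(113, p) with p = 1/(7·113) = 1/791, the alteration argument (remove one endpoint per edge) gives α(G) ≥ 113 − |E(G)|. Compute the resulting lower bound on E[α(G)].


E[|E(G)|] = C(113, 2)·p = 6328 · (1/791) = 8.
E[α(G)] ≥ n − E[|E(G)|] = 113 − 8 = 105.
Numerically: ≈ 105.000.
(This is only a lower bound; the true E[α(G)] may be larger.)

E[α(G)] ≥ 105 ≈ 105.000.


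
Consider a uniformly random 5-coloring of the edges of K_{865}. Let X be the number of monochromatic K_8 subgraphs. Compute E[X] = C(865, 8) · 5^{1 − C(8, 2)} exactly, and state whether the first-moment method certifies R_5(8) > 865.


E[X] = C(865, 8) · 5^{1 − 28} = 7525050909487743060 · 5^{−27} = 7525050909487743060/7450580596923828125.
As a reduced fraction: E[X] = 1505010181897548612/1490116119384765625 ≈ 1.0100.
Is E[X] < 1? NO.
Since E[X] ≥ 1, the first-moment bound is inconclusive at n = 865; it does NOT by itself certify R_5(8) > 865.

E[X] = 1505010181897548612/1490116119384765625 ≈ 1.0100; E[X] ≥ 1; first-moment method inconclusive here.


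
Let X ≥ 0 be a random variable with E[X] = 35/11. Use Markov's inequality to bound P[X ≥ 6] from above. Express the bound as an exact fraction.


μ = E[X] = 35/11, a = 6.
Markov: P[X ≥ 6] ≤ μ/a = (35/11)/6 = 35/66.
Numerically: ≈ 0.530303.
(Since a = 6 > μ = 3.181818, the bound 35/66 is < 1 and informative.)

P[X ≥ 6] ≤ 35/66 ≈ 0.530303.


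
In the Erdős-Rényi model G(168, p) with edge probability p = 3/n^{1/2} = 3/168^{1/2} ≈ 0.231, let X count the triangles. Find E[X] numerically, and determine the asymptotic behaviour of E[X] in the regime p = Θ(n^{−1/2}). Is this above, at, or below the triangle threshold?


Number of potential triangles: C(168, 3) = 776216.
Each occurs with probability p³ ≈ (0.231)³ ≈ 1.23994e-02.
By linearity: E[X] = C(168, 3)·p³ ≈ 776216 · 1.23994e-02 ≈ 9624.594.
Since α = 1/2 < 1, p = c/n^{1/2} ≫ 1/n is above the triangle threshold p ~ 1/n. Asymptotically E[X] ~ (c³/6)·n^{3(1−α)} = (3³/6)·n^{1.5} → ∞; triangles are abundant w.h.p.

E[X] ≈ 9624.594; in regime p = Θ(1/n^{1/2}) E[X] diverges (above the triangle threshold p ~ 1/n).


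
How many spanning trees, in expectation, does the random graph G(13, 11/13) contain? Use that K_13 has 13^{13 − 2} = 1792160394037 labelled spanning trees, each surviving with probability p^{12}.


K_13 has 13^{13 − 2} = 1792160394037 labelled spanning trees.
For each such spanning tree H, let X_H = 1 if all 12 edges of H are present in G. Then P[X_H = 1] = p^{12} = (11/13)^{12} = 3138428376721/23298085122481.
By linearity of expectation: E[X] = Σ_H E[X_H] = 1792160394037 · p^{12} = 1792160394037 · 3138428376721/23298085122481 = 3138428376721/13.
Numerically: E[X] ≈ 2.414e+11.

E[X] = 1792160394037 · (11/13)^{12} = 3138428376721/13 ≈ 2.414e+11.


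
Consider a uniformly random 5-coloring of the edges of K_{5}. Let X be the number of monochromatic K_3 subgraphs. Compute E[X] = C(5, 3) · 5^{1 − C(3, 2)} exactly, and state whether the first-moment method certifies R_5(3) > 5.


E[X] = C(5, 3) · 5^{1 − 3} = 10 · 5^{−2} = 10/25.
As a reduced fraction: E[X] = 2/5 ≈ 0.4000000.
Is E[X] < 1? YES.
Since E[X] < 1, there exists a 5-coloring of K_{5} with no monochromatic K_3; hence R_5(3) > 5.

E[X] = 2/5 ≈ 0.4000000; E[X] < 1, so R_5(3) > 5.


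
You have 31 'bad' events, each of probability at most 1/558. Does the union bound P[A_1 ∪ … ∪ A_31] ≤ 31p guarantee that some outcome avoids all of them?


Union bound: P[∪_{i=1}^{31} A_i] ≤ Σ_i P[A_i] ≤ 31·p = 31·(1/558) = 1/18.
Numerically: 1/18 ≈ 0.055556.
Is 1/18 < 1? YES.
Since P[∪ A_i] ≤ 1/18 < 1, the complement has P[∩ A_i^c] ≥ 1 − 1/18 = 17/18 > 0, so some outcome avoids every A_i.

31·p = 1/18 ≈ 0.055556; existence CERTIFIED by the union bound.


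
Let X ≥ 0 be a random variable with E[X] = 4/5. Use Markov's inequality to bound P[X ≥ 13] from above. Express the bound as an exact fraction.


μ = E[X] = 4/5, a = 13.
Markov: P[X ≥ 13] ≤ μ/a = (4/5)/13 = 4/65.
Numerically: ≈ 0.061538.
(Since a = 13 > μ = 0.800000, the bound 4/65 is < 1 and informative.)

P[X ≥ 13] ≤ 4/65 ≈ 0.061538.


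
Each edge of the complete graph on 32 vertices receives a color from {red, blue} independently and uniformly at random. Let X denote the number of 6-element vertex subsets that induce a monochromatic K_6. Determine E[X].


Let X = Σ_S X_S over the C(32, 6) = 906192 subsets S of size 6, where X_S = 1 if the K_6 on S is monochromatic.
For a fixed S, the K_6 on S has C(6, 2) = 15 edges. P[all 15 edges red] = (1/2)^15, and likewise for blue, so P[monochromatic] = 2·(1/2)^15 = 2^{1 − 15} = 1/16384.
By linearity of expectation: E[X] = C(32, 6) · 2^{1 − 15} = 906192 · 1/16384 = 56637/1024.
Numerically: E[X] ≈ 55.30957.

E[X] = C(32,6)·2^(1−C(6,2)) = 56637/1024 ≈ 55.30957.


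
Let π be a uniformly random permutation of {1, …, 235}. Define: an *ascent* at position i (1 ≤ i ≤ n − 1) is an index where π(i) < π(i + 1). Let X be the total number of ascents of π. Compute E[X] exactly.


Write X = Σ X_I over i = 1, …, 234, with X_I the indicator of one ascent.
There are 234 indicators.
For each fixed i, the pair (π(i), π(i+1)) is a uniformly random ordered pair of distinct values from {1, …, 235}; by symmetry P[π(i) < π(i+1)] = 1/2.
By linearity: E[X] = 234 · (1/2) = (235 − 1) · (1/2) = 117 ≈ 117.0000.

E[X] = 117 = 117.0000.


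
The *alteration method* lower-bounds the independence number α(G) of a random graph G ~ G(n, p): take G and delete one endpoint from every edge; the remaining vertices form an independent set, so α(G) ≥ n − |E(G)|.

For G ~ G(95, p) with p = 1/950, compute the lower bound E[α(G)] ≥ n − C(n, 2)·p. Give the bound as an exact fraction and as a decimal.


E[|E(G)|] = C(95, 2)·p = 4465 · (1/950) = 47/10.
E[α(G)] ≥ n − E[|E(G)|] = 95 − 47/10 = 903/10.
Numerically: ≈ 90.30000.
(This is only a lower bound; the true E[α(G)] may be larger.)

E[α(G)] ≥ 903/10 ≈ 90.30000.


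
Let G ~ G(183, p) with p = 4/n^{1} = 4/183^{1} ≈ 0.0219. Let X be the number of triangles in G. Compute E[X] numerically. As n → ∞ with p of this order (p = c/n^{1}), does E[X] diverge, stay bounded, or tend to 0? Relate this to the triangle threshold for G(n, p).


Number of potential triangles: C(183, 3) = 1004731.
Each occurs with probability p³ ≈ (0.0219)³ ≈ 1.04430e-05.
By linearity: E[X] = C(183, 3)·p³ ≈ 1004731 · 1.04430e-05 ≈ 10.492.
Here α = 1, so p = 4/n is exactly at the triangle threshold p ~ 1/n. Asymptotically E[X] → c³/6 = 4³/6 = 32/3 ≈ 10.667, a bounded constant. In this regime the triangle count is asymptotically Poisson(c³/6).

E[X] ≈ 10.492; in regime p = Θ(1/n^{1}) E[X] stays bounded (at the triangle threshold p ~ 1/n).


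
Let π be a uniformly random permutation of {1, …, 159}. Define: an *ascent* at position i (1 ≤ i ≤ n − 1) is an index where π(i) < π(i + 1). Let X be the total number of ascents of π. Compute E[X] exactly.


Write X = Σ X_I over i = 1, …, 158, with X_I the indicator of one ascent.
There are 158 indicators.
For each fixed i, the pair (π(i), π(i+1)) is a uniformly random ordered pair of distinct values from {1, …, 159}; by symmetry P[π(i) < π(i+1)] = 1/2.
By linearity: E[X] = 158 · (1/2) = (159 − 1) · (1/2) = 79 ≈ 79.00000.

E[X] = 79 = 79.00000.


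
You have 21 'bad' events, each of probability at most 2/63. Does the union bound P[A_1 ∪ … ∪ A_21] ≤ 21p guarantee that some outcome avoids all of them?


Union bound: P[∪_{i=1}^{21} A_i] ≤ Σ_i P[A_i] ≤ 21·p = 21·(2/63) = 2/3.
Numerically: 2/3 ≈ 0.6666667.
Is 2/3 < 1? YES.
Since P[∪ A_i] ≤ 2/3 < 1, the complement has P[∩ A_i^c] ≥ 1 − 2/3 = 1/3 > 0, so some outcome avoids every A_i.

21·p = 2/3 ≈ 0.6666667; existence CERTIFIED by the union bound.


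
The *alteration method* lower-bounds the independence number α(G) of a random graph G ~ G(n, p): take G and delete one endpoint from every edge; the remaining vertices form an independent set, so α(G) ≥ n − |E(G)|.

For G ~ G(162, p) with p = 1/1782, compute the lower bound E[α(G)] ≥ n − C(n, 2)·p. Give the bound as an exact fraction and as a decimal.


E[|E(G)|] = C(162, 2)·p = 13041 · (1/1782) = 161/22.
E[α(G)] ≥ n − E[|E(G)|] = 162 − 161/22 = 3403/22.
Numerically: ≈ 154.682.
(This is only a lower bound; the true E[α(G)] may be larger.)

E[α(G)] ≥ 3403/22 ≈ 154.682.


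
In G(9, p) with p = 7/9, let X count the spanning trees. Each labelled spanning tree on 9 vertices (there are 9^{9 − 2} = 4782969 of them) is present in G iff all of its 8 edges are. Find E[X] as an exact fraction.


K_9 has 9^{9 − 2} = 4782969 labelled spanning trees.
For each such spanning tree H, let X_H = 1 if all 8 edges of H are present in G. Then P[X_H = 1] = p^{8} = (7/9)^{8} = 5764801/43046721.
By linearity: E[X] = Σ_H E[X_H] = 4782969 · p^{8} = 4782969 · 5764801/43046721 = 5764801/9.
Numerically: E[X] ≈ 640533.

E[X] = 4782969 · (7/9)^{8} = 5764801/9 ≈ 640533.


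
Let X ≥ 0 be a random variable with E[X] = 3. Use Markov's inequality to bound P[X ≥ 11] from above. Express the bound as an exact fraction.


μ = E[X] = 3, a = 11.
Markov: P[X ≥ 11] ≤ μ/a = (3)/11 = 3/11.
Numerically: ≈ 0.2727.
(Since a = 11 > μ = 3.0000, the bound 3/11 is < 1 and informative.)

P[X ≥ 11] ≤ 3/11 ≈ 0.2727.


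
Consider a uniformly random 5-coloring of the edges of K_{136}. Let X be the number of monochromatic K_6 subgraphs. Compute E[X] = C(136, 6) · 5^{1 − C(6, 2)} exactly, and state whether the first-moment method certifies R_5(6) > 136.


E[X] = C(136, 6) · 5^{1 − 15} = 7858539612 · 5^{−14} = 7858539612/6103515625.
As a reduced fraction: E[X] = 7858539612/6103515625 ≈ 1.2875.
Is E[X] < 1? NO.
Since E[X] ≥ 1, the first-moment bound is inconclusive at n = 136; it does NOT by itself certify R_5(6) > 136.

E[X] = 7858539612/6103515625 ≈ 1.2875; E[X] ≥ 1; first-moment method inconclusive here.


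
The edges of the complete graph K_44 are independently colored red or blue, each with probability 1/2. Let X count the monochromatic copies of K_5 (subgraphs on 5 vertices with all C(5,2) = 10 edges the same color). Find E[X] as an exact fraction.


Let X = Σ_S X_S over the C(44, 5) = 1086008 subsets S of size 5, where X_S = 1 if the K_5 on S is monochromatic.
For a fixed S, the K_5 on S has C(5, 2) = 10 edges. P[all 10 edges red] = (1/2)^10, and likewise for blue, so P[monochromatic] = 2·(1/2)^10 = 2^{1 − 10} = 1/512.
By linearity: E[X] = C(44, 5) · 2^{1 − 10} = 1086008 · 1/512 = 135751/64.
Numerically: E[X] ≈ 2121.10938.

E[X] = C(44,5)·2^(1−C(5,2)) = 135751/64 ≈ 2121.10938.


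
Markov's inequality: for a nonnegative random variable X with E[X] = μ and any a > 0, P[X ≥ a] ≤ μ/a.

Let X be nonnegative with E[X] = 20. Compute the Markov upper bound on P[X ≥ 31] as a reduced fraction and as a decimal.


μ = E[X] = 20, a = 31.
Markov: P[X ≥ 31] ≤ μ/a = (20)/31 = 20/31.
Numerically: ≈ 0.645.
(Since a = 31 > μ = 20.000, the bound 20/31 is < 1 and informative.)

P[X ≥ 31] ≤ 20/31 ≈ 0.645.


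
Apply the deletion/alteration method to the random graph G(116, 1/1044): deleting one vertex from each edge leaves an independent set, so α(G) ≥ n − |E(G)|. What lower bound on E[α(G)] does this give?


E[|E(G)|] = C(116, 2)·p = 6670 · (1/1044) = 115/18.
E[α(G)] ≥ n − E[|E(G)|] = 116 − 115/18 = 1973/18.
Numerically: ≈ 109.6111.
(This is only a lower bound; the true E[α(G)] may be larger.)

E[α(G)] ≥ 1973/18 ≈ 109.6111.


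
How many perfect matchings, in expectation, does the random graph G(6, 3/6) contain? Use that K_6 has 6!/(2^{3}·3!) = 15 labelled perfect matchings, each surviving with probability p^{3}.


K_6 has 6!/(2^{3}·3!) = 15 labelled perfect matchings.
For each such perfect matching H, let X_H = 1 if all 3 edges of H are present in G. Then P[X_H = 1] = p^{3} = (1/2)^{3} = 1/8.
By linearity of expectation: E[X] = Σ_H E[X_H] = 15 · p^{3} = 15 · 1/8 = 15/8.
Numerically: E[X] ≈ 1.875.

E[X] = 15 · (1/2)^{3} = 15/8 ≈ 1.875.


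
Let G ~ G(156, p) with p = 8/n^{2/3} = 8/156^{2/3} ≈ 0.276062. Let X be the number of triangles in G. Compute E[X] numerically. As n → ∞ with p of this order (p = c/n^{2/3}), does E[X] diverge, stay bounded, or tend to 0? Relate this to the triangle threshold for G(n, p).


Number of potential triangles: C(156, 3) = 620620.
Each occurs with probability p³ ≈ (0.276062)³ ≈ 2.10387903e-02.
By linearity: E[X] = C(156, 3)·p³ ≈ 620620 · 2.10387903e-02 ≈ 13057.094017.
Since α = 2/3 < 1, p = c/n^{2/3} ≫ 1/n is above the triangle threshold p ~ 1/n. Asymptotically E[X] ~ (c³/6)·n^{3(1−α)} = (8³/6)·n^{1} → ∞; triangles are abundant w.h.p.

E[X] ≈ 13057.094017; in regime p = Θ(1/n^{2/3}) E[X] diverges (above the triangle threshold p ~ 1/n).


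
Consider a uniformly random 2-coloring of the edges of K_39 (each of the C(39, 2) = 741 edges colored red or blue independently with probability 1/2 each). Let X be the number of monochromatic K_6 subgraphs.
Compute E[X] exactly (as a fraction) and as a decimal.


Let X = Σ_S X_S over the C(39, 6) = 3262623 subsets S of size 6, where X_S = 1 if the K_6 on S is monochromatic.
For a fixed S, the K_6 on S has C(6, 2) = 15 edges. P[all 15 edges red] = (1/2)^15, and likewise for blue, so P[monochromatic] = 2·(1/2)^15 = 2^{1 − 15} = 1/16384.
Summing: E[X] = C(39, 6) · 2^{1 − 15} = 3262623 · 1/16384 = 3262623/16384.
Numerically: E[X] ≈ 199.1347.

E[X] = C(39,6)·2^(1−C(6,2)) = 3262623/16384 ≈ 199.1347.


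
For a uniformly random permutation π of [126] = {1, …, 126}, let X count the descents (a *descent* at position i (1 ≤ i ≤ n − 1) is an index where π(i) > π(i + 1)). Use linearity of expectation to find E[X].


Write X = Σ X_I over i = 1, …, 125, with X_I the indicator of one descent.
There are 125 indicators.
For each fixed i, the pair (π(i), π(i+1)) is a uniformly random ordered pair of distinct values from {1, …, 126}; by symmetry P[π(i) > π(i+1)] = 1/2.
By linearity: E[X] = 125 · (1/2) = (126 − 1) · (1/2) = 125/2 ≈ 62.50000.

E[X] = 125/2 = 62.50000.


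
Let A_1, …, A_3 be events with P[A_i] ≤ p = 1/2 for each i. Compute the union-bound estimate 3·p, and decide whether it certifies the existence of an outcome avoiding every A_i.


Union bound: P[∪_{i=1}^{3} A_i] ≤ Σ_i P[A_i] ≤ 3·p = 3·(1/2) = 3/2.
Numerically: 3/2 ≈ 1.500.
Is 3/2 < 1? NO.
Since the bound 3/2 is ≥ 1, the union bound is uninformative here; it does NOT by itself certify existence.

3·p = 3/2 ≈ 1.500; existence NOT certified by the union bound.


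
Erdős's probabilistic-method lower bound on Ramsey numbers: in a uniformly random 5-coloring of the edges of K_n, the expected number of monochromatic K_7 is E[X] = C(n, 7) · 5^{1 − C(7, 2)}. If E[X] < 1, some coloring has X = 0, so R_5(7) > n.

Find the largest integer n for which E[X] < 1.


We need C(n, 7) · 5^{1 − 21} < 1, i.e. C(n, 7) < 5^{21 − 1} = 95367431640625.
Check values of n near the boundary:
  n = 333: C(333, 7) = 84549532139028; 84549532139028 < 95367431640625? YES
  n = 334: C(334, 7) = 86359460961576; 86359460961576 < 95367431640625? YES
  n = 335: C(335, 7) = 88202498238195; 88202498238195 < 95367431640625? YES
  n = 336: C(336, 7) = 90079147136880; 90079147136880 < 95367431640625? YES
  n = 337: C(337, 7) = 91989916924632; 91989916924632 < 95367431640625? YES
  n = 338: C(338, 7) = 93935323022736; 93935323022736 < 95367431640625? YES
  n = 339: C(339, 7) = 95915887062372; 95915887062372 < 95367431640625? NO
  n = 340: C(340, 7) = 97932136940560; 97932136940560 < 95367431640625? NO
  n = 341: C(341, 7) = 99984606876440; 99984606876440 < 95367431640625? NO
The largest n with C(n, 7) < 95367431640625 is n = 338 (where E[X] = 93935323022736/95367431640625 ≈ 0.984983). Hence R_5(7) > 338, i.e. R_5(7) ≥ 339.

Largest n = 338; hence R_5(7) > 338.


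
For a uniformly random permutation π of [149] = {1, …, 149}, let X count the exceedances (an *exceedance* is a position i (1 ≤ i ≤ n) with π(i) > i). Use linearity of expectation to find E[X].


Write X = Σ_{i=1}^{149} X_i, where X_i = 1_{π(i) > i}.
For each fixed i, π(i) is uniform over {1, …, 149} (marginal of a uniform permutation), so P[π(i) > i] = (n − i)/n. Summing: Σ_{i=1}^{149} (n − i)/n = (0 + 1 + … + 148)/149 = 149(149 − 1)/(2·149) = (149 − 1)/2.
Hence E[X] = Σ_{i=1}^{149} (149 − i)/149 = 74 ≈ 74.000.

E[X] = 74 = 74.000.


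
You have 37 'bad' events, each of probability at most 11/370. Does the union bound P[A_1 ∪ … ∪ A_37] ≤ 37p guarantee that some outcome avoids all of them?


Union bound: P[∪_{i=1}^{37} A_i] ≤ Σ_i P[A_i] ≤ 37·p = 37·(11/370) = 11/10.
Numerically: 11/10 ≈ 1.1000000.
Is 11/10 < 1? NO.
Since the bound 11/10 is ≥ 1, the union bound is uninformative here; it does NOT by itself certify existence.

37·p = 11/10 ≈ 1.1000000; existence NOT certified by the union bound.


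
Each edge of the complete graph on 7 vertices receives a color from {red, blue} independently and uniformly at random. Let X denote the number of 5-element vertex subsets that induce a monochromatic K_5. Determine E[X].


Let X = Σ_S X_S over the C(7, 5) = 21 subsets S of size 5, where X_S = 1 if the K_5 on S is monochromatic.
For a fixed S, the K_5 on S has C(5, 2) = 10 edges. P[all 10 edges red] = (1/2)^10, and likewise for blue, so P[monochromatic] = 2·(1/2)^10 = 2^{1 − 10} = 1/512.
By linearity: E[X] = C(7, 5) · 2^{1 − 10} = 21 · 1/512 = 21/512.
Numerically: E[X] ≈ 0.0410.

E[X] = C(7,5)·2^(1−C(5,2)) = 21/512 ≈ 0.0410.


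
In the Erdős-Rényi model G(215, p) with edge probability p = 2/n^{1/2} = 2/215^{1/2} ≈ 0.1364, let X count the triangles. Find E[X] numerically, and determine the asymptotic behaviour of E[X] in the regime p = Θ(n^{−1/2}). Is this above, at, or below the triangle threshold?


Number of potential triangles: C(215, 3) = 1633355.
Each occurs with probability p³ ≈ (0.1364)³ ≈ 2.537653e-03.
By linearity: E[X] = C(215, 3)·p³ ≈ 1633355 · 2.537653e-03 ≈ 4144.8888.
Since α = 1/2 < 1, p = c/n^{1/2} ≫ 1/n is above the triangle threshold p ~ 1/n. Asymptotically E[X] ~ (c³/6)·n^{3(1−α)} = (2³/6)·n^{1.5} → ∞; triangles are abundant w.h.p.

E[X] ≈ 4144.8888; in regime p = Θ(1/n^{1/2}) E[X] diverges (above the triangle threshold p ~ 1/n).


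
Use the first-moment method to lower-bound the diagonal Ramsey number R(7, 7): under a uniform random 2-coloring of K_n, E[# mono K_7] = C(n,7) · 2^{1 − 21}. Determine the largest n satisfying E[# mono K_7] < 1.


We need C(n, 7) · 2^{1 − 21} < 1, i.e. C(n, 7) < 2^{21 − 1} = 1048576.
Check values of n near the boundary:
  n = 22: C(22, 7) = 170544; 170544 < 1048576? YES
  n = 23: C(23, 7) = 245157; 245157 < 1048576? YES
  n = 24: C(24, 7) = 346104; 346104 < 1048576? YES
  n = 25: C(25, 7) = 480700; 480700 < 1048576? YES
  n = 26: C(26, 7) = 657800; 657800 < 1048576? YES
  n = 27: C(27, 7) = 888030; 888030 < 1048576? YES
  n = 28: C(28, 7) = 1184040; 1184040 < 1048576? NO
The largest n with C(n, 7) < 1048576 is n = 27 (where E[X] = 444015/524288 ≈ 0.846891). Hence R(7, 7) > 27, i.e. R(7, 7) ≥ 28.

Largest n = 27; hence R(7, 7) > 27.


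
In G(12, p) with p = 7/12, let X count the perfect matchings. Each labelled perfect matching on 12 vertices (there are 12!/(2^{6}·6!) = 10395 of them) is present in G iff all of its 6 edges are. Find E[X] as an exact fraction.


K_12 has 12!/(2^{6}·6!) = 10395 labelled perfect matchings.
For each such perfect matching H, let X_H = 1 if all 6 edges of H are present in G. Then P[X_H = 1] = p^{6} = (7/12)^{6} = 117649/2985984.
By linearity: E[X] = Σ_H E[X_H] = 10395 · p^{6} = 10395 · 117649/2985984 = 45294865/110592.
Numerically: E[X] ≈ 409.57.

E[X] = 10395 · (7/12)^{6} = 45294865/110592 ≈ 409.57.


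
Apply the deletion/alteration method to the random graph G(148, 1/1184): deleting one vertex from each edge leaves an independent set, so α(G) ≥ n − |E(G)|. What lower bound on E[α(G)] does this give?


E[|E(G)|] = C(148, 2)·p = 10878 · (1/1184) = 147/16.
E[α(G)] ≥ n − E[|E(G)|] = 148 − 147/16 = 2221/16.
Numerically: ≈ 138.81250.
(This is only a lower bound; the true E[α(G)] may be larger.)

E[α(G)] ≥ 2221/16 ≈ 138.81250.


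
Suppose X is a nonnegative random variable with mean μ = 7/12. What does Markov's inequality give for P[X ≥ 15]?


μ = E[X] = 7/12, a = 15.
Markov: P[X ≥ 15] ≤ μ/a = (7/12)/15 = 7/180.
Numerically: ≈ 0.03889.
(Since a = 15 > μ = 0.58333, the bound 7/180 is < 1 and informative.)

P[X ≥ 15] ≤ 7/180 ≈ 0.03889.


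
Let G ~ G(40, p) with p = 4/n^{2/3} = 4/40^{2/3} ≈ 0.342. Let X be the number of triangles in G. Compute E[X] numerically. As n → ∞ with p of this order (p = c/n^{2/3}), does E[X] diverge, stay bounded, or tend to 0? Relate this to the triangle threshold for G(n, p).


Number of potential triangles: C(40, 3) = 9880.
Each occurs with probability p³ ≈ (0.342)³ ≈ 4.0000000e-02.
By linearity: E[X] = C(40, 3)·p³ ≈ 9880 · 4.0000000e-02 ≈ 395.20000.
Since α = 2/3 < 1, p = c/n^{2/3} ≫ 1/n is above the triangle threshold p ~ 1/n. Asymptotically E[X] ~ (c³/6)·n^{3(1−α)} = (4³/6)·n^{1} → ∞; triangles are abundant w.h.p.

E[X] ≈ 395.20000; in regime p = Θ(1/n^{2/3}) E[X] diverges (above the triangle threshold p ~ 1/n).


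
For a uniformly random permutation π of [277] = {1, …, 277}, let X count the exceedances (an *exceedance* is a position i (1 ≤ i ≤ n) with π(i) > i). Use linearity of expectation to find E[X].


Write X = Σ_{i=1}^{277} X_i, where X_i = 1_{π(i) > i}.
For each fixed i, π(i) is uniform over {1, …, 277} (marginal of a uniform permutation), so P[π(i) > i] = (n − i)/n. Summing: Σ_{i=1}^{277} (n − i)/n = (0 + 1 + … + 276)/277 = 277(277 − 1)/(2·277) = (277 − 1)/2.
Hence E[X] = Σ_{i=1}^{277} (277 − i)/277 = 138 ≈ 138.000000.

E[X] = 138 = 138.000000.


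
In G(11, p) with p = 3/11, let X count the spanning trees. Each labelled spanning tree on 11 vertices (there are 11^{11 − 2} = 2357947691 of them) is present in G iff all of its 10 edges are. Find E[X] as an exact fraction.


K_11 has 11^{11 − 2} = 2357947691 labelled spanning trees.
For each such spanning tree H, let X_H = 1 if all 10 edges of H are present in G. Then P[X_H = 1] = p^{10} = (3/11)^{10} = 59049/25937424601.
By linearity of expectation: E[X] = Σ_H E[X_H] = 2357947691 · p^{10} = 2357947691 · 59049/25937424601 = 59049/11.
Numerically: E[X] ≈ 5.37e+03.

E[X] = 2357947691 · (3/11)^{10} = 59049/11 ≈ 5.37e+03.


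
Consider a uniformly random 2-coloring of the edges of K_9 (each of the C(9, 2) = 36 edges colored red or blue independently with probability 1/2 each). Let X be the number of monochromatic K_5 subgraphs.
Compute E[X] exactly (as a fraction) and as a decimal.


Let X = Σ_S X_S over the C(9, 5) = 126 subsets S of size 5, where X_S = 1 if the K_5 on S is monochromatic.
For a fixed S, the K_5 on S has C(5, 2) = 10 edges. P[all 10 edges red] = (1/2)^10, and likewise for blue, so P[monochromatic] = 2·(1/2)^10 = 2^{1 − 10} = 1/512.
By linearity of expectation: E[X] = C(9, 5) · 2^{1 − 10} = 126 · 1/512 = 63/256.
Numerically: E[X] ≈ 0.24609.

E[X] = C(9,5)·2^(1−C(5,2)) = 63/256 ≈ 0.24609.


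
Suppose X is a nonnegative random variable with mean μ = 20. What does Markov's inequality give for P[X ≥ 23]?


μ = E[X] = 20, a = 23.
Markov: P[X ≥ 23] ≤ μ/a = (20)/23 = 20/23.
Numerically: ≈ 0.869565.
(Since a = 23 > μ = 20.000000, the bound 20/23 is < 1 and informative.)

P[X ≥ 23] ≤ 20/23 ≈ 0.869565.


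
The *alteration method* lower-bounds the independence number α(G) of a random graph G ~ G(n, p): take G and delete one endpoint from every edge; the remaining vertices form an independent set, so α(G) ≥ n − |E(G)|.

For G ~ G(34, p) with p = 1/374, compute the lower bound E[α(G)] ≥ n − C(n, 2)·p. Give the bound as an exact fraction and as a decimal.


E[|E(G)|] = C(34, 2)·p = 561 · (1/374) = 3/2.
E[α(G)] ≥ n − E[|E(G)|] = 34 − 3/2 = 65/2.
Numerically: ≈ 32.5000.
(This is only a lower bound; the true E[α(G)] may be larger.)

E[α(G)] ≥ 65/2 ≈ 32.5000.


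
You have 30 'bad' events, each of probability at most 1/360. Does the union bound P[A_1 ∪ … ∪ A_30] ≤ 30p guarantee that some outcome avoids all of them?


Union bound: P[∪_{i=1}^{30} A_i] ≤ Σ_i P[A_i] ≤ 30·p = 30·(1/360) = 1/12.
Numerically: 1/12 ≈ 0.083.
Is 1/12 < 1? YES.
Since P[∪ A_i] ≤ 1/12 < 1, the complement has P[∩ A_i^c] ≥ 1 − 1/12 = 11/12 > 0, so some outcome avoids every A_i.

30·p = 1/12 ≈ 0.083; existence CERTIFIED by the union bound.


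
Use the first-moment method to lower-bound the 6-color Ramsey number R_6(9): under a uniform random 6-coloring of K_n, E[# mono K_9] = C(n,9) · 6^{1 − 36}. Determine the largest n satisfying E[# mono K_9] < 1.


We need C(n, 9) · 6^{1 − 36} < 1, i.e. C(n, 9) < 6^{36 − 1} = 1719070799748422591028658176.
Check values of n near the boundary:
  n = 4405: C(4405, 9) = 1706862792900636302463627150; 1706862792900636302463627150 < 1719070799748422591028658176? YES
  n = 4406: C(4406, 9) = 1710356485221788389505285700; 1710356485221788389505285700 < 1719070799748422591028658176? YES
  n = 4407: C(4407, 9) = 1713856532599459170657070050; 1713856532599459170657070050 < 1719070799748422591028658176? YES
  n = 4408: C(4408, 9) = 1717362945146264156457459600; 1717362945146264156457459600 < 1719070799748422591028658176? YES
  n = 4409: C(4409, 9) = 1720875732988608787686577131; 1720875732988608787686577131 < 1719070799748422591028658176? NO
  n = 4410: C(4410, 9) = 1724394906266704102180823710; 1724394906266704102180823710 < 1719070799748422591028658176? NO
  n = 4411: C(4411, 9) = 1727920475134582415883601405; 1727920475134582415883601405 < 1719070799748422591028658176? NO
The largest n with C(n, 9) < 1719070799748422591028658176 is n = 4408 (where E[X] = 35778394690547169926197075/35813974994758803979763712 ≈ 0.999). Hence R_6(9) > 4408, i.e. R_6(9) ≥ 4409.

Largest n = 4408; hence R_6(9) > 4408.


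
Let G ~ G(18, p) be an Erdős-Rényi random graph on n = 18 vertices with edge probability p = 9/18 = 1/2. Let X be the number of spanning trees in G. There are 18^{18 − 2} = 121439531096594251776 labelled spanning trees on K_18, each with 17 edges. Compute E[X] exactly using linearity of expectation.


K_18 has 18^{18 − 2} = 121439531096594251776 labelled spanning trees.
For each such spanning tree H, let X_H = 1 if all 17 edges of H are present in G. Then P[X_H = 1] = p^{17} = (1/2)^{17} = 1/131072.
Summing the indicators: E[X] = Σ_H E[X_H] = 121439531096594251776 · p^{17} = 121439531096594251776 · 1/131072 = 1853020188851841/2.
Numerically: E[X] ≈ 9.2651e+14.

E[X] = 121439531096594251776 · (1/2)^{17} = 1853020188851841/2 ≈ 9.2651e+14.


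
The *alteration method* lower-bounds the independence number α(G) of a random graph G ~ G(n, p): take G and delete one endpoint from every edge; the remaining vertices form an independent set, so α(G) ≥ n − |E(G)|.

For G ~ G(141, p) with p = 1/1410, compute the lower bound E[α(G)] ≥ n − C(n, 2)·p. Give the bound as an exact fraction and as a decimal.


E[|E(G)|] = C(141, 2)·p = 9870 · (1/1410) = 7.
E[α(G)] ≥ n − E[|E(G)|] = 141 − 7 = 134.
Numerically: ≈ 134.0000.
(This is only a lower bound; the true E[α(G)] may be larger.)

E[α(G)] ≥ 134 ≈ 134.0000.


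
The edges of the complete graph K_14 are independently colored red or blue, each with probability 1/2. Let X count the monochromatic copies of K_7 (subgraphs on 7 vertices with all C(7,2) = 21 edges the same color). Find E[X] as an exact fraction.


Let X = Σ_S X_S over the C(14, 7) = 3432 subsets S of size 7, where X_S = 1 if the K_7 on S is monochromatic.
For a fixed S, the K_7 on S has C(7, 2) = 21 edges. P[all 21 edges red] = (1/2)^21, and likewise for blue, so P[monochromatic] = 2·(1/2)^21 = 2^{1 − 21} = 1/1048576.
By linearity of expectation: E[X] = C(14, 7) · 2^{1 − 21} = 3432 · 1/1048576 = 429/131072.
Numerically: E[X] ≈ 0.00327.

E[X] = C(14,7)·2^(1−C(7,2)) = 429/131072 ≈ 0.00327.


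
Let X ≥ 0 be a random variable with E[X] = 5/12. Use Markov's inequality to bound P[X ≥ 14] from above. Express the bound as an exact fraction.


μ = E[X] = 5/12, a = 14.
Markov: P[X ≥ 14] ≤ μ/a = (5/12)/14 = 5/168.
Numerically: ≈ 0.0298.
(Since a = 14 > μ = 0.4167, the bound 5/168 is < 1 and informative.)

P[X ≥ 14] ≤ 5/168 ≈ 0.0298.


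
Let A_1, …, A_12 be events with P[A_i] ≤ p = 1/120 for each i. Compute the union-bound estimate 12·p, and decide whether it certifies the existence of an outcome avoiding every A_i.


Union bound: P[∪_{i=1}^{12} A_i] ≤ Σ_i P[A_i] ≤ 12·p = 12·(1/120) = 1/10.
Numerically: 1/10 ≈ 0.10000.
Is 1/10 < 1? YES.
Since P[∪ A_i] ≤ 1/10 < 1, the complement has P[∩ A_i^c] ≥ 1 − 1/10 = 9/10 > 0, so some outcome avoids every A_i.

12·p = 1/10 ≈ 0.10000; existence CERTIFIED by the union bound.


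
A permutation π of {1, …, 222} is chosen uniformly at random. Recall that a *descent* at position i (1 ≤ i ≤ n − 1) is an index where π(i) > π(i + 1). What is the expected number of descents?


Write X = Σ X_I over i = 1, …, 221, with X_I the indicator of one descent.
There are 221 indicators.
For each fixed i, the pair (π(i), π(i+1)) is a uniformly random ordered pair of distinct values from {1, …, 222}; by symmetry P[π(i) > π(i+1)] = 1/2.
By linearity: E[X] = 221 · (1/2) = (222 − 1) · (1/2) = 221/2 ≈ 110.50000.

E[X] = 221/2 = 110.50000.


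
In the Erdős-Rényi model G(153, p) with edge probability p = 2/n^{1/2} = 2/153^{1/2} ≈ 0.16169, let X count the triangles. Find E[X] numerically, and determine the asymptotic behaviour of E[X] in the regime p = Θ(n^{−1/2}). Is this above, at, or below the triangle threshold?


Number of potential triangles: C(153, 3) = 585276.
Each occurs with probability p³ ≈ (0.16169)³ ≈ 4.2272004e-03.
By linearity: E[X] = C(153, 3)·p³ ≈ 585276 · 4.2272004e-03 ≈ 2474.07896.
Since α = 1/2 < 1, p = c/n^{1/2} ≫ 1/n is above the triangle threshold p ~ 1/n. Asymptotically E[X] ~ (c³/6)·n^{3(1−α)} = (2³/6)·n^{1.5} → ∞; triangles are abundant w.h.p.

E[X] ≈ 2474.07896; in regime p = Θ(1/n^{1/2}) E[X] diverges (above the triangle threshold p ~ 1/n).


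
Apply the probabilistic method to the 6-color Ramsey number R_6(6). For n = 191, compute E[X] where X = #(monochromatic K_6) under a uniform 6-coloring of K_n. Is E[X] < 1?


E[X] = C(191, 6) · 6^{1 − 15} = 62291483793 · 6^{−14} = 62291483793/78364164096.
As a reduced fraction: E[X] = 6921275977/8707129344 ≈ 0.795.
Is E[X] < 1? YES.
Since E[X] < 1, there exists a 6-coloring of K_{191} with no monochromatic K_6; hence R_6(6) > 191.

E[X] = 6921275977/8707129344 ≈ 0.795; E[X] < 1, so R_6(6) > 191.


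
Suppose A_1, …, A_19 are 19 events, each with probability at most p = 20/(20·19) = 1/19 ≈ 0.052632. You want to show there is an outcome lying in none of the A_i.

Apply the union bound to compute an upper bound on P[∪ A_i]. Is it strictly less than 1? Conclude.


Union bound: P[∪_{i=1}^{19} A_i] ≤ Σ_i P[A_i] ≤ 19·p = 19·(1/19) = 1.
Numerically: 1 ≈ 1.000000.
Is 1 < 1? NO.
Since the bound 1 is ≥ 1, the union bound is uninformative here; it does NOT by itself certify existence.

19·p = 1 ≈ 1.000000; existence NOT certified by the union bound.


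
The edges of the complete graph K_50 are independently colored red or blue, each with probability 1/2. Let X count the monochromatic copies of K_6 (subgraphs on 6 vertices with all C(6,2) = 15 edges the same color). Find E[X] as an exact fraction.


Let X = Σ_S X_S over the C(50, 6) = 15890700 subsets S of size 6, where X_S = 1 if the K_6 on S is monochromatic.
For a fixed S, the K_6 on S has C(6, 2) = 15 edges. P[all 15 edges red] = (1/2)^15, and likewise for blue, so P[monochromatic] = 2·(1/2)^15 = 2^{1 − 15} = 1/16384.
By linearity: E[X] = C(50, 6) · 2^{1 − 15} = 15890700 · 1/16384 = 3972675/4096.
Numerically: E[X] ≈ 969.891.

E[X] = C(50,6)·2^(1−C(6,2)) = 3972675/4096 ≈ 969.891.


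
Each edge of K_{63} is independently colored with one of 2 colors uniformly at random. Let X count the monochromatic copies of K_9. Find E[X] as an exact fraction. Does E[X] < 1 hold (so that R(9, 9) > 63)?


E[X] = C(63, 9) · 2^{1 − 36} = 23667689815 · 2^{−35} = 23667689815/34359738368.
As a reduced fraction: E[X] = 23667689815/34359738368 ≈ 0.689.
Is E[X] < 1? YES.
Since E[X] < 1, there exists a 2-coloring of K_{63} with no monochromatic K_9; hence R(9, 9) > 63.

E[X] = 23667689815/34359738368 ≈ 0.689; E[X] < 1, so R(9, 9) > 63.


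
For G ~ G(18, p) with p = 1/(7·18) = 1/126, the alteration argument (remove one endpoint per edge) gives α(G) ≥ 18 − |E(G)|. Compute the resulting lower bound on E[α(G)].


E[|E(G)|] = C(18, 2)·p = 153 · (1/126) = 17/14.
E[α(G)] ≥ n − E[|E(G)|] = 18 − 17/14 = 235/14.
Numerically: ≈ 16.78571.
(This is only a lower bound; the true E[α(G)] may be larger.)

E[α(G)] ≥ 235/14 ≈ 16.78571.


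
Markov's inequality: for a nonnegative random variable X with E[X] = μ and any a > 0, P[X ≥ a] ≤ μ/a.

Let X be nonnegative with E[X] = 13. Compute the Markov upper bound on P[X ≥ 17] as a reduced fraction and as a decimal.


μ = E[X] = 13, a = 17.
Markov: P[X ≥ 17] ≤ μ/a = (13)/17 = 13/17.
Numerically: ≈ 0.76471.
(Since a = 17 > μ = 13.00000, the bound 13/17 is < 1 and informative.)

P[X ≥ 17] ≤ 13/17 ≈ 0.76471.


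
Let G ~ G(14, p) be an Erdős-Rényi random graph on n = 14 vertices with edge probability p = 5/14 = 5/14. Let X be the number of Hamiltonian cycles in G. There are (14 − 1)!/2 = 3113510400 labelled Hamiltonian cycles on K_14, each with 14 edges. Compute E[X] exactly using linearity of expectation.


K_14 has (14 − 1)!/2 = 3113510400 labelled Hamiltonian cycles.
For each such Hamiltonian cycle H, let X_H = 1 if all 14 edges of H are present in G. Then P[X_H = 1] = p^{14} = (5/14)^{14} = 6103515625/11112006825558016.
By linearity of expectation: E[X] = Σ_H E[X_H] = 3113510400 · p^{14} = 3113510400 · 6103515625/11112006825558016 = 5302276611328125/3100448333024.
Numerically: E[X] ≈ 1710.

E[X] = 3113510400 · (5/14)^{14} = 5302276611328125/3100448333024 ≈ 1710.


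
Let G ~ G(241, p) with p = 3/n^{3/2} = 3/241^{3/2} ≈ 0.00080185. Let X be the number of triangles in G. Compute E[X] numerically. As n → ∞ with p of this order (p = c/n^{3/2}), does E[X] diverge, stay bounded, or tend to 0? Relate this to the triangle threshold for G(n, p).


Number of potential triangles: C(241, 3) = 2303960.
Each occurs with probability p³ ≈ (0.00080185)³ ≈ 5.1556933e-10.
By linearity: E[X] = C(241, 3)·p³ ≈ 2303960 · 5.1556933e-10 ≈ 0.00119.
Since α = 3/2 > 1, p = c/n^{3/2} = o(1/n) is below the triangle threshold p ~ 1/n. Asymptotically E[X] ~ (c³/6)·n^{3(1−α)} = (3³/6)·n^{-1.5} → 0, so by Markov's inequality G has no triangles w.h.p.

E[X] ≈ 0.00119; in regime p = Θ(1/n^{3/2}) E[X] tends to 0 (below the triangle threshold p ~ 1/n).
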